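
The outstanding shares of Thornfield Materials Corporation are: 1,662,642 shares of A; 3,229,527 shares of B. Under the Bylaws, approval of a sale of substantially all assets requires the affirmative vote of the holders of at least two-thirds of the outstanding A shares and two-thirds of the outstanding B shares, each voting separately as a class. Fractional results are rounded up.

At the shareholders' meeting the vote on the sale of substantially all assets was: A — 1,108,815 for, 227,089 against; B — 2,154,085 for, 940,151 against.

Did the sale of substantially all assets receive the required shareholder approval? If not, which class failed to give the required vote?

Approved — every class gave the required vote.

A: 2/3 of 1662642 = 1108428; 1,108,428 required, 1,108,815 in favor — approved.
B: 2/3 of 3229527 = 2153018; 2,153,018 required, 2,154,085 in favor — approved.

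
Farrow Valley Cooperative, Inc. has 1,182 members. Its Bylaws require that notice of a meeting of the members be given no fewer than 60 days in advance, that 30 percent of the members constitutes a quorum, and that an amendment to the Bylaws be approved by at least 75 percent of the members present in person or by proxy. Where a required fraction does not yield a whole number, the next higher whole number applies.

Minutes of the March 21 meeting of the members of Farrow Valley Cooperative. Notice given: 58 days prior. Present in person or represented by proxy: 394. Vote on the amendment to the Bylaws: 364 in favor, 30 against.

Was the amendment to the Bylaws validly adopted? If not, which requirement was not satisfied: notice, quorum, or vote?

Invalid — notice requirement not satisfied.

Notice: 58 days given; 60 required. Not satisfied.
Quorum: 30% of 1,182 = 354.60, rounded up to 355; 394 present. Satisfied.
Vote: requires three-fourths of those present (394); 3/4 of 394 = 295.50, rounded up to 296, so 296 needed; 364 in favor. Satisfied.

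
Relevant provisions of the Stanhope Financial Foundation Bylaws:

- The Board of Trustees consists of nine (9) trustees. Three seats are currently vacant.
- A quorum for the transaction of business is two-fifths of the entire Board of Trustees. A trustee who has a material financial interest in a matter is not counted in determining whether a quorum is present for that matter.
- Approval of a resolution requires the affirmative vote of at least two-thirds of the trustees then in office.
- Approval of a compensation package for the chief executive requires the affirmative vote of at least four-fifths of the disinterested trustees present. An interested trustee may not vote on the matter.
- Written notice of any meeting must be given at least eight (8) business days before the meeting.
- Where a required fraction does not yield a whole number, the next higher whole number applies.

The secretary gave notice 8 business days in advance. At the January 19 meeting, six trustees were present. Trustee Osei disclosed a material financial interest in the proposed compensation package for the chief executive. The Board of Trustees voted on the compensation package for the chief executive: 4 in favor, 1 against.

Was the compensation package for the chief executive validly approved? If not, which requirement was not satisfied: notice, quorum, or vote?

Notice: 8 business days given; 8 required (8 ≥ 8). Satisfied.
Quorum: 6 present, but the 1 interested trustee does not count, leaving 5. Quorum is 4. Satisfied.
Vote: the compensation package for the chief executive requires four-fifths of the disinterested trustees present (6 − 1 = 5). 4/5 of 5 = 4, so 4 affirmative votes are needed; 4 voted in favor. Satisfied.

Valid — all requirements satisfied.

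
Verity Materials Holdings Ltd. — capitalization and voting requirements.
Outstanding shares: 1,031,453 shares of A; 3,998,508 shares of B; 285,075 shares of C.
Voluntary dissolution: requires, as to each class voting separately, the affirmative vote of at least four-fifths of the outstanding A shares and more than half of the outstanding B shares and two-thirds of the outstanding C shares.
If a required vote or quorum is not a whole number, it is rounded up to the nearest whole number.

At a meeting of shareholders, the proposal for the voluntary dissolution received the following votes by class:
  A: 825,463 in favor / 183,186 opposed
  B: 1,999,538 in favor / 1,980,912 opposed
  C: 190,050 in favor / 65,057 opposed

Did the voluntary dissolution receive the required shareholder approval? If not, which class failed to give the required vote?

Approved — every class gave the required vote.

A: 4/5 of 1031453 = 825162.40, rounded up to 825163; 825,163 required, 825,463 in favor — approved.
B: a majority of 3998508 is 1999255; 1,999,255 required, 1,999,538 in favor — approved.
C: 2/3 of 285075 = 190050; 190,050 required, 190,050 in favor — approved.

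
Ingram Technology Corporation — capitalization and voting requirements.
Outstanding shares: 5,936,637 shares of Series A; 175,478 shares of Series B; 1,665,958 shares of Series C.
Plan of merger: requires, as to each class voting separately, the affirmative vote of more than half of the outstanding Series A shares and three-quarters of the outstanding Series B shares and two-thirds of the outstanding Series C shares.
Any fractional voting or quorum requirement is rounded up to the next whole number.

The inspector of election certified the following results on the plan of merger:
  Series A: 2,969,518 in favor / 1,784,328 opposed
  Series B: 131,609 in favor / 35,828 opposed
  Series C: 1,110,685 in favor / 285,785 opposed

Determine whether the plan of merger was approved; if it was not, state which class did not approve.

Series A: a majority of 5936637 is 2968319; 2,968,319 required, 2,969,518 in favor — approved.
Series B: 3/4 of 175478 = 131608.50, rounded up to 131609; 131,609 required, 131,609 in favor — approved.
Series C: 2/3 of 1665958 = 1110638.67, rounded up to 1110639; 1,110,639 required, 1,110,685 in favor — approved.

Approved — every class gave the required vote.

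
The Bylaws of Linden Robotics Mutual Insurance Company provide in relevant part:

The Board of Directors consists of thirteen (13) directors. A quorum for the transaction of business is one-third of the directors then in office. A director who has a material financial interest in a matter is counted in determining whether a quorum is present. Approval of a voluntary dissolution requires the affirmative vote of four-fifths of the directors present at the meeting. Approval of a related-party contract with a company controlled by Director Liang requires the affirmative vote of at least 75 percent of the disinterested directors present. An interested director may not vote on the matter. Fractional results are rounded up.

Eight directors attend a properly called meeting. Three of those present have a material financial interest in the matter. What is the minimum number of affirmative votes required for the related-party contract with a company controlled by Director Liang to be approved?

4

The related-party contract with a company controlled by Director Liang requires three-fourths of the disinterested directors present (8 − 3 = 5).
3/4 of 5 = 3.75, rounded up to 4.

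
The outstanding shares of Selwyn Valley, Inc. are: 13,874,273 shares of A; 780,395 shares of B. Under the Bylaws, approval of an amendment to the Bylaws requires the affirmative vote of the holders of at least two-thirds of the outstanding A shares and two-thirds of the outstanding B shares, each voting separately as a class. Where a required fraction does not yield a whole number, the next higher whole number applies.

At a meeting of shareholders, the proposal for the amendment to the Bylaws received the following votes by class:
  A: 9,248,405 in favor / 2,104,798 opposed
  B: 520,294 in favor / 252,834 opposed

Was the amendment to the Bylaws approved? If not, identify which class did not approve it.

Not approved — the A shares did not give the required vote.

A: 2/3 of 13874273 = 9249515.33, rounded up to 9249516; 9,249,516 required, 9,248,405 in favor — not approved.
B: 2/3 of 780395 = 520263.33, rounded up to 520264; 520,264 required, 520,294 in favor — approved.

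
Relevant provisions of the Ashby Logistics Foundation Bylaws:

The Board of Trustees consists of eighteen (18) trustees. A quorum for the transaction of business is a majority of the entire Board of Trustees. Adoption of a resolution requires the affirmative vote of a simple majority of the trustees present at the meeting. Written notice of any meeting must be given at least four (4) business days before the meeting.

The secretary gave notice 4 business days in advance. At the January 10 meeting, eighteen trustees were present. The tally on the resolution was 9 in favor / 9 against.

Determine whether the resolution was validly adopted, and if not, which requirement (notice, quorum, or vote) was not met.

Notice: 4 business days given; 4 required (4 ≥ 4). Satisfied.
Quorum: 18 present; quorum is 10. Satisfied.
Vote: the resolution requires a majority of the trustees present (18). A majority of 18 is 10, so 10 affirmative votes are needed; 9 voted in favor. Not satisfied.

Invalid — vote requirement not satisfied.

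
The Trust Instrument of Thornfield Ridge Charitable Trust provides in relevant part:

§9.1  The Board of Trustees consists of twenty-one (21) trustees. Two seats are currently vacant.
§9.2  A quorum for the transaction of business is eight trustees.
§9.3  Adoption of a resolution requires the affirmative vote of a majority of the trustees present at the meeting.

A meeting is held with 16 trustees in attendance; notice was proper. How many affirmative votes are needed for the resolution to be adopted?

9

The resolution requires a majority of the trustees present (16).
A majority of 16 is 9.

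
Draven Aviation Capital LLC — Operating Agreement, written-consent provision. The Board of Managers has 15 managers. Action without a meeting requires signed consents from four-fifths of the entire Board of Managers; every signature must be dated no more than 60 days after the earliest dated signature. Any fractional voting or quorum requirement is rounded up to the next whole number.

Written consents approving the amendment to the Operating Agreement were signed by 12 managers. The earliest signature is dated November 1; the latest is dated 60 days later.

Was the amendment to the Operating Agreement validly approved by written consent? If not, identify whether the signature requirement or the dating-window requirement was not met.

Effective — both the signature and dating-window requirements are satisfied.

Signatures required: four-fifths of 15 — 4/5 of 15 = 12, so 12 needed; 12 signed. Sufficient.
Dating window: the latest signature is 60 days after the earliest; the limit is 60 days. Within the window.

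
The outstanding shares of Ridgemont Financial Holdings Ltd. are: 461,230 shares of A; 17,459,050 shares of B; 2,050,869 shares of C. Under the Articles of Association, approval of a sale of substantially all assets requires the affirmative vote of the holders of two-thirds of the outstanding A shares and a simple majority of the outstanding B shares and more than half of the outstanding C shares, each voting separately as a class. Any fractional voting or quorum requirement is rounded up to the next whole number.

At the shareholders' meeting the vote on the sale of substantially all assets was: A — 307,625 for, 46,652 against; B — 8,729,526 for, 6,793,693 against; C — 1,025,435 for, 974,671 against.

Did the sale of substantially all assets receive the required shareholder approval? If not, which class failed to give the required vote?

A: 2/3 of 461230 = 307486.67, rounded up to 307487; 307,487 required, 307,625 in favor — approved.
B: a majority of 17459050 is 8729526; 8,729,526 required, 8,729,526 in favor — approved.
C: a majority of 2050869 is 1025435; 1,025,435 required, 1,025,435 in favor — approved.

Approved — every class gave the required vote.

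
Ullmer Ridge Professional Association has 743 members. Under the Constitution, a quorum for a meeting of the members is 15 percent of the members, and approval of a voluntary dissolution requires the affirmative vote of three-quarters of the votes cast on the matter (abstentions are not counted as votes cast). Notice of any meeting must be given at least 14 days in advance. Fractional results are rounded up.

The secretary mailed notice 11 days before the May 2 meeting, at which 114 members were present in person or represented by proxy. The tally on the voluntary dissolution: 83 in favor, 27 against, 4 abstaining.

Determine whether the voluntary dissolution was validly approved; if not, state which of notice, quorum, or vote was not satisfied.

Notice: 11 days given; 14 required. Not satisfied.
Quorum: 15% of 743 = 111.45, rounded up to 112; 114 present. Satisfied.
Vote: requires three-fourths of the votes cast (114 − 4 abstaining = 110); 3/4 of 110 = 82.50, rounded up to 83, so 83 needed; 83 in favor. Satisfied.

Invalid — notice requirement not satisfied.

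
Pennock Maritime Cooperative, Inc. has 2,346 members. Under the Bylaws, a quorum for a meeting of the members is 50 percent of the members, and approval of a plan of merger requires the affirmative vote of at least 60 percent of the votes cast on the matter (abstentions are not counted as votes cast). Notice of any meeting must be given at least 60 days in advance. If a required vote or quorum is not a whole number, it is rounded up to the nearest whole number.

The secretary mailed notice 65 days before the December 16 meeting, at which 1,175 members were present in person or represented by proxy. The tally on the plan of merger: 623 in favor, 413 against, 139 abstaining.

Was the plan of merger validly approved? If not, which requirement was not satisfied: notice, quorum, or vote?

Notice: 65 days given; 60 required. Satisfied.
Quorum: 50% of 2,346 = 1,173; 1,175 present. Satisfied.
Vote: requires three-fifths of the votes cast (1,175 − 139 abstaining = 1,036); 3/5 of 1036 = 621.60, rounded up to 622, so 622 needed; 623 in favor. Satisfied.

Valid — all requirements satisfied.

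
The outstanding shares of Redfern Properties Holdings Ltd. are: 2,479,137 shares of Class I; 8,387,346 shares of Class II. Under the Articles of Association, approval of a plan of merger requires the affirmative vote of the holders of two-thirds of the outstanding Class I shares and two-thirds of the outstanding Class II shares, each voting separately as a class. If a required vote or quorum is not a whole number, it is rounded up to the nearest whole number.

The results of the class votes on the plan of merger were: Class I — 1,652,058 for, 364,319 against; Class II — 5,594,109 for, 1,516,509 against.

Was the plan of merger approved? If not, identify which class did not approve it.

Not approved — the Class I shares did not give the required vote.

Class I: 2/3 of 2479137 = 1652758; 1,652,758 required, 1,652,058 in favor — not approved.
Class II: 2/3 of 8387346 = 5591564; 5,591,564 required, 5,594,109 in favor — approved.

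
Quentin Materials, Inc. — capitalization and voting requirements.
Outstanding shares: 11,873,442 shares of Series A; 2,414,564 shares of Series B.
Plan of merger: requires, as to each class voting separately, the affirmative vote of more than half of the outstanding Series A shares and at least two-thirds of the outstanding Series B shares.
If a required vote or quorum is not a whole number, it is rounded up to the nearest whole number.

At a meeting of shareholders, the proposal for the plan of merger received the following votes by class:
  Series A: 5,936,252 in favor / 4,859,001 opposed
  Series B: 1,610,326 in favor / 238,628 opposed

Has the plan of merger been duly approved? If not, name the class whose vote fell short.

Series A: a majority of 11873442 is 5936722; 5,936,722 required, 5,936,252 in favor — not approved.
Series B: 2/3 of 2414564 = 1609709.33, rounded up to 1609710; 1,609,710 required, 1,610,326 in favor — approved.

Not approved — the Series A shares did not give the required vote.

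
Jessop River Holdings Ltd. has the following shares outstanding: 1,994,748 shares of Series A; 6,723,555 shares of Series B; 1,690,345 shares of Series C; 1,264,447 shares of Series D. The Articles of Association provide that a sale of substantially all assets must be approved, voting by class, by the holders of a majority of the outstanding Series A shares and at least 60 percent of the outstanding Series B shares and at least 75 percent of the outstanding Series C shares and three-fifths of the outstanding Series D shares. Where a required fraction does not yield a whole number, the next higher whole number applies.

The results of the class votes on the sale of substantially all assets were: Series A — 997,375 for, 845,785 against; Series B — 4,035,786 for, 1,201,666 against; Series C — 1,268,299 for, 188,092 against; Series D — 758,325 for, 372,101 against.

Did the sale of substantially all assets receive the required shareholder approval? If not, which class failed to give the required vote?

Not approved — the Series D shares did not give the required vote.

Series A: a majority of 1994748 is 997375; 997,375 required, 997,375 in favor — approved.
Series B: 3/5 of 6723555 = 4034133; 4,034,133 required, 4,035,786 in favor — approved.
Series C: 3/4 of 1690345 = 1267758.75, rounded up to 1267759; 1,267,759 required, 1,268,299 in favor — approved.
Series D: 3/5 of 1264447 = 758668.20, rounded up to 758669; 758,669 required, 758,325 in favor — not approved.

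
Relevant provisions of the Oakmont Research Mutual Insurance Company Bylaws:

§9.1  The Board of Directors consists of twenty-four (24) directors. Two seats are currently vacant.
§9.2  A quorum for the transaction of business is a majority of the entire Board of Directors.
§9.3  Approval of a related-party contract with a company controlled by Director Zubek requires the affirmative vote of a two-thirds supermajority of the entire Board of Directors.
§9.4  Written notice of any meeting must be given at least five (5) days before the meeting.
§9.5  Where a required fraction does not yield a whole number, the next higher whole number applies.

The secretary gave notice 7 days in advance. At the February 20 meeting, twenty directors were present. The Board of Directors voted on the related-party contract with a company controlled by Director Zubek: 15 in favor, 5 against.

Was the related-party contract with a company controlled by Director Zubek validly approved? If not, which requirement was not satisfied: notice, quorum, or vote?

Invalid — vote requirement not satisfied.

Notice: 7 days given; 5 required (7 ≥ 5). Satisfied.
Quorum: 20 present; quorum is 13. Satisfied.
Vote: the related-party contract with a company controlled by Director Zubek requires two-thirds of the entire Board of Directors (24). 2/3 of 24 = 16, so 16 affirmative votes are needed; 15 voted in favor. Not satisfied.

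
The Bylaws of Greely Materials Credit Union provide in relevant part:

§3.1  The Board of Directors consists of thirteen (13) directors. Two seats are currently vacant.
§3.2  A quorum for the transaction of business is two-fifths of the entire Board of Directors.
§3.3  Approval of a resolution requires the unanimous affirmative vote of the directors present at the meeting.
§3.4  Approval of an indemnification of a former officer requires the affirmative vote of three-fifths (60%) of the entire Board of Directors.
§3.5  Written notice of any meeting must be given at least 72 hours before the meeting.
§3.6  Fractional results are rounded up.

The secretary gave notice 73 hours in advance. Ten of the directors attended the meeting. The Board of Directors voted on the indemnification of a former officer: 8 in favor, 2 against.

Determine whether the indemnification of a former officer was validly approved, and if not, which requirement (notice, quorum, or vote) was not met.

Notice: 73 hours given; 72 required (73 ≥ 72). Satisfied.
Quorum: 10 present; quorum is 6. Satisfied.
Vote: the indemnification of a former officer requires three-fifths of the entire Board of Directors (13). 3/5 of 13 = 7.80, rounded up to 8, so 8 affirmative votes are needed; 8 voted in favor. Satisfied.

Valid — all requirements satisfied.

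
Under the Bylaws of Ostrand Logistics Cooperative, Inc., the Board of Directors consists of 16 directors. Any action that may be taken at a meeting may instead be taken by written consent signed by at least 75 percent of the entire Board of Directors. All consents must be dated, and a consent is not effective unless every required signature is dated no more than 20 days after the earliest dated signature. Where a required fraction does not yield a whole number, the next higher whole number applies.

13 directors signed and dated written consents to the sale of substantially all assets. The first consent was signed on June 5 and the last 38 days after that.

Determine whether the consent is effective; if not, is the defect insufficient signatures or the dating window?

Not effective — dating-window requirement not satisfied.

Signatures required: at least 75 percent of 16 — 3/4 of 16 = 12, so 12 needed; 13 signed. Sufficient.
Dating window: the latest signature is 38 days after the earliest; the limit is 20 days. Outside the window.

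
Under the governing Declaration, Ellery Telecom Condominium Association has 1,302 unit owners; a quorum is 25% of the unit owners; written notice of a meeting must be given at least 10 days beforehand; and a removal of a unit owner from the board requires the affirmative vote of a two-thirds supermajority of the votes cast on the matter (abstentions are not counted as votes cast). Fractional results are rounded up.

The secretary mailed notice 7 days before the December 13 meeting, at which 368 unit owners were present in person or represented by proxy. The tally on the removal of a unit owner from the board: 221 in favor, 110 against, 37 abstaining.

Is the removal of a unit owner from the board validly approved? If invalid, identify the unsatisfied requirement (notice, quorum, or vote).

Notice: 7 days given; 10 required. Not satisfied.
Quorum: 25% of 1,302 = 325.50, rounded up to 326; 368 present. Satisfied.
Vote: requires two-thirds of the votes cast (368 − 37 abstaining = 331); 2/3 of 331 = 220.67, rounded up to 221, so 221 needed; 221 in favor. Satisfied.

Invalid — notice requirement not satisfied.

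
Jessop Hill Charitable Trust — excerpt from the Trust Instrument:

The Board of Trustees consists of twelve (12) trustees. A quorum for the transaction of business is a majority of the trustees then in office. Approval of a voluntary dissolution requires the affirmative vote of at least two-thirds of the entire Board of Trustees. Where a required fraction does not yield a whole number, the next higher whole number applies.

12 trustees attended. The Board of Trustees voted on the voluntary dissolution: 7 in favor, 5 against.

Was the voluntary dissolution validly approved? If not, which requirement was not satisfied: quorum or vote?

Invalid — vote requirement not satisfied.

Quorum: 12 present; quorum is 7. Satisfied.
Vote: the voluntary dissolution requires two-thirds of the entire Board of Trustees (12). 2/3 of 12 = 8, so 8 affirmative votes are needed; 7 voted in favor. Not satisfied.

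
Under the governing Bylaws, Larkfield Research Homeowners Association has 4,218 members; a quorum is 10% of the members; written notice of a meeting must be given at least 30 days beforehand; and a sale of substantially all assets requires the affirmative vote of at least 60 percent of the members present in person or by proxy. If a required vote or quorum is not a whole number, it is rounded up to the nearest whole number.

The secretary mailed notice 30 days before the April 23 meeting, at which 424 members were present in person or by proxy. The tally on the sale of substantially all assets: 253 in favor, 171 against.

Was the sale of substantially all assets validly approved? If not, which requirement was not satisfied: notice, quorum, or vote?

Notice: 30 days given; 30 required. Satisfied.
Quorum: 10% of 4,218 = 421.80, rounded up to 422; 424 present. Satisfied.
Vote: requires three-fifths of those present (424); 3/5 of 424 = 254.40, rounded up to 255, so 255 needed; 253 in favor. Not satisfied.

Invalid — vote requirement not satisfied.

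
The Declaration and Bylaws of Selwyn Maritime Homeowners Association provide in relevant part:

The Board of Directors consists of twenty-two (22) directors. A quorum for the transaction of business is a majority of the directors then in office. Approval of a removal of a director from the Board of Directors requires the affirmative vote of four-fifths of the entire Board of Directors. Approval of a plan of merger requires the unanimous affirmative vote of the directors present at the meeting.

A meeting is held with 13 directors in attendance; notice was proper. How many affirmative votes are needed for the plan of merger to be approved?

The plan of merger requires the unanimous vote of the directors present (13).
Unanimous means all 13.

13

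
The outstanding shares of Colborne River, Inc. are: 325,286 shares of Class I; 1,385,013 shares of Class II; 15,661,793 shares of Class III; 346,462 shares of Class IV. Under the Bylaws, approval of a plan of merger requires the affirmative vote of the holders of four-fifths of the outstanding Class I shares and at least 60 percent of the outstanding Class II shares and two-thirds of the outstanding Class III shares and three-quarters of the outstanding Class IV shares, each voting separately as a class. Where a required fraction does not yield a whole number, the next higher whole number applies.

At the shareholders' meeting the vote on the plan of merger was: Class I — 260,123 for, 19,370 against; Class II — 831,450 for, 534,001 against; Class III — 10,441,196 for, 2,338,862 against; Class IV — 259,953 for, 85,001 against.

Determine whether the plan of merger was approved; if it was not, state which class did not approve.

Not approved — the Class I shares did not give the required vote.

Class I: 4/5 of 325286 = 260228.80, rounded up to 260229; 260,229 required, 260,123 in favor — not approved.
Class II: 3/5 of 1385013 = 831007.80, rounded up to 831008; 831,008 required, 831,450 in favor — approved.
Class III: 2/3 of 15661793 = 10441195.33, rounded up to 10441196; 10,441,196 required, 10,441,196 in favor — approved.
Class IV: 3/4 of 346462 = 259846.50, rounded up to 259847; 259,847 required, 259,953 in favor — approved.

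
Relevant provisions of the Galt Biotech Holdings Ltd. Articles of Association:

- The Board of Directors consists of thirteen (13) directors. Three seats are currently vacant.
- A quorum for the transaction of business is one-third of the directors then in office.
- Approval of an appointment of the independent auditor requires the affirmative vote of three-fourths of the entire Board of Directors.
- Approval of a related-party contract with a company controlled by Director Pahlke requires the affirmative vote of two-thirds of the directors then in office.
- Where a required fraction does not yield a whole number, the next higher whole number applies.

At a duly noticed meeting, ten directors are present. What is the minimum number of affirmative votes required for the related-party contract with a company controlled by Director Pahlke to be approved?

7

The related-party contract with a company controlled by Director Pahlke requires two-thirds of the directors then in office (10).
2/3 of 10 = 6.67, rounded up to 7.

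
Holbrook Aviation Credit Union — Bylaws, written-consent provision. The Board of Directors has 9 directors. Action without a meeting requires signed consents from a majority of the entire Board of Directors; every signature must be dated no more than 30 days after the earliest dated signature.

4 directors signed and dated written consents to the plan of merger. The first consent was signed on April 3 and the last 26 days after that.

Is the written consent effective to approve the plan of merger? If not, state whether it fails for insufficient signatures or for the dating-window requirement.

Signatures required: a majority of 9 — a majority of 9 is 5, so 5 needed; 4 signed. Insufficient.
Dating window: the latest signature is 26 days after the earliest; the limit is 30 days. Within the window.

Not effective — insufficient signatures.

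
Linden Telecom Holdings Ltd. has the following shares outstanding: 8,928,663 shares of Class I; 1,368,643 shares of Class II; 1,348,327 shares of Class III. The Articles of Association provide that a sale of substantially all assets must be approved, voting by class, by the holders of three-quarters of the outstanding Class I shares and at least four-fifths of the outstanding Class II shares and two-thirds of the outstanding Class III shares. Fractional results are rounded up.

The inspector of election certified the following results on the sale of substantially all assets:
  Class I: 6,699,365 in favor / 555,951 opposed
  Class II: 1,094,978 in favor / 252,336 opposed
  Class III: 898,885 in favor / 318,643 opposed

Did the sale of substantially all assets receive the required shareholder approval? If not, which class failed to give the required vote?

Approved — every class gave the required vote.

Class I: 3/4 of 8928663 = 6696497.25, rounded up to 6696498; 6,696,498 required, 6,699,365 in favor — approved.
Class II: 4/5 of 1368643 = 1094914.40, rounded up to 1094915; 1,094,915 required, 1,094,978 in favor — approved.
Class III: 2/3 of 1348327 = 898884.67, rounded up to 898885; 898,885 required, 898,885 in favor — approved.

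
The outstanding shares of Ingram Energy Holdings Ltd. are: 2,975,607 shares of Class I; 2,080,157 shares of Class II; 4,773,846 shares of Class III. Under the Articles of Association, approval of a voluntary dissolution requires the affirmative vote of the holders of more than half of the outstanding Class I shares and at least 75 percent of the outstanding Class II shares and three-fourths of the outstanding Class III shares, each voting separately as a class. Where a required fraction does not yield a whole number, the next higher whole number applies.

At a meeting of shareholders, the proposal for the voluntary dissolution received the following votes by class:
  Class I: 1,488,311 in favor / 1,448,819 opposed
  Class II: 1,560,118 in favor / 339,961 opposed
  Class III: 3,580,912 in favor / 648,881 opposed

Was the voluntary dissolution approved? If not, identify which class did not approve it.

Class I: a majority of 2975607 is 1487804; 1,487,804 required, 1,488,311 in favor — approved.
Class II: 3/4 of 2080157 = 1560117.75, rounded up to 1560118; 1,560,118 required, 1,560,118 in favor — approved.
Class III: 3/4 of 4773846 = 3580384.50, rounded up to 3580385; 3,580,385 required, 3,580,912 in favor — approved.

Approved — every class gave the required vote.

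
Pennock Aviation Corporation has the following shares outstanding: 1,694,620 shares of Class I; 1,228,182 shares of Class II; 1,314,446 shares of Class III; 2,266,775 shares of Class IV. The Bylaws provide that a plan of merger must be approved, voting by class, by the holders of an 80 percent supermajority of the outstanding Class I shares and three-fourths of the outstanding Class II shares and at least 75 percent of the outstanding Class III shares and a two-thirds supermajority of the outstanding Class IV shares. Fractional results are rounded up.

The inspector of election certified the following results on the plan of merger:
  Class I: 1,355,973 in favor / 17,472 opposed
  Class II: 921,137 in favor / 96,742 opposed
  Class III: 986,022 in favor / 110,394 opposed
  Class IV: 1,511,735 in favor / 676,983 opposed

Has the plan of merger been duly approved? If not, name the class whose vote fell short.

Class I: 4/5 of 1694620 = 1355696; 1,355,696 required, 1,355,973 in favor — approved.
Class II: 3/4 of 1228182 = 921136.50, rounded up to 921137; 921,137 required, 921,137 in favor — approved.
Class III: 3/4 of 1314446 = 985834.50, rounded up to 985835; 985,835 required, 986,022 in favor — approved.
Class IV: 2/3 of 2266775 = 1511183.33, rounded up to 1511184; 1,511,184 required, 1,511,735 in favor — approved.

Approved — every class gave the required vote.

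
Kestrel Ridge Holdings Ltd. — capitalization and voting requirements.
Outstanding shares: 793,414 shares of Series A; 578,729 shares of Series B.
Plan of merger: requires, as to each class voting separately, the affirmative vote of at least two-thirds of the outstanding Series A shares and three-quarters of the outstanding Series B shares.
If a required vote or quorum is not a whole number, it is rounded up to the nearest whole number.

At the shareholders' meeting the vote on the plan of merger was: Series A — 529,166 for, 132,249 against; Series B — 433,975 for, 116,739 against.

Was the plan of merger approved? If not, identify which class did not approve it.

Not approved — the Series B shares did not give the required vote.

Series A: 2/3 of 793414 = 528942.67, rounded up to 528943; 528,943 required, 529,166 in favor — approved.
Series B: 3/4 of 578729 = 434046.75, rounded up to 434047; 434,047 required, 433,975 in favor — not approved.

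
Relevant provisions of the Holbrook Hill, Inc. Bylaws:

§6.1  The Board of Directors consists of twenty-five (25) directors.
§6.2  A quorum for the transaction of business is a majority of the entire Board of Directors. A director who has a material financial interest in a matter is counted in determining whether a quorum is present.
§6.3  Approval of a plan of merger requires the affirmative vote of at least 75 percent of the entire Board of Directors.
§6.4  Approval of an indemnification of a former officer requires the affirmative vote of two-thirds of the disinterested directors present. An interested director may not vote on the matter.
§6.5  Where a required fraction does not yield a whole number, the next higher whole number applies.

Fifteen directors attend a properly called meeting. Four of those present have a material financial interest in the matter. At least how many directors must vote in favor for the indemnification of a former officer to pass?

The indemnification of a former officer requires two-thirds of the disinterested directors present (15 − 4 = 11).
2/3 of 11 = 7.33, rounded up to 8.

8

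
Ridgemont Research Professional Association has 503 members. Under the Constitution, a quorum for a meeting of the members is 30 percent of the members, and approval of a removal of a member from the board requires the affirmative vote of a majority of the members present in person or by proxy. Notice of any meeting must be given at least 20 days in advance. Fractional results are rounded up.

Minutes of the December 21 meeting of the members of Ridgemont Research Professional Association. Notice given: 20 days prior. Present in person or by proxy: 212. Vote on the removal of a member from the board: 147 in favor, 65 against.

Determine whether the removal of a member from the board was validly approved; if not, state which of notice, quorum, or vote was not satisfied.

Notice: 20 days given; 20 required. Satisfied.
Quorum: 30% of 503 = 150.90, rounded up to 151; 212 present. Satisfied.
Vote: requires a majority of those present (212); a majority of 212 is 107, so 107 needed; 147 in favor. Satisfied.

Valid — all requirements satisfied.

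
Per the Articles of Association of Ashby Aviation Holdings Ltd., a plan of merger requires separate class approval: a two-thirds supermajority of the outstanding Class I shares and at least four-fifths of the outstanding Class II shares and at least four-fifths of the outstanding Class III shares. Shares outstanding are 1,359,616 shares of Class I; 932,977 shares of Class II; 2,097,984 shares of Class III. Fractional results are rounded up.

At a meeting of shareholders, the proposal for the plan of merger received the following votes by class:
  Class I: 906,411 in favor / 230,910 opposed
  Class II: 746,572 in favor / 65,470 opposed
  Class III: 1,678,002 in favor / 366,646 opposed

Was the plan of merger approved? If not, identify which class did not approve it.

Not approved — the Class III shares did not give the required vote.

Class I: 2/3 of 1359616 = 906410.67, rounded up to 906411; 906,411 required, 906,411 in favor — approved.
Class II: 4/5 of 932977 = 746381.60, rounded up to 746382; 746,382 required, 746,572 in favor — approved.
Class III: 4/5 of 2097984 = 1678387.20, rounded up to 1678388; 1,678,388 required, 1,678,002 in favor — not approved.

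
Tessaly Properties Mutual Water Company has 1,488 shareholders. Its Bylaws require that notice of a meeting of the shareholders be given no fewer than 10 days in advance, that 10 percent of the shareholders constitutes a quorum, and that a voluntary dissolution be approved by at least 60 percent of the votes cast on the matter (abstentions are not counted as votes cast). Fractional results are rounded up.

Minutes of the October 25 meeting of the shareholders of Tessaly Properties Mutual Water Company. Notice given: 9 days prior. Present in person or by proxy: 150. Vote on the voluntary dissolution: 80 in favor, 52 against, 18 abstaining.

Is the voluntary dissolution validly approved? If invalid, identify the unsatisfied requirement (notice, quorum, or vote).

Invalid — notice requirement not satisfied.

Notice: 9 days given; 10 required. Not satisfied.
Quorum: 10% of 1,488 = 148.80, rounded up to 149; 150 present. Satisfied.
Vote: requires three-fifths of the votes cast (150 − 18 abstaining = 132); 3/5 of 132 = 79.20, rounded up to 80, so 80 needed; 80 in favor. Satisfied.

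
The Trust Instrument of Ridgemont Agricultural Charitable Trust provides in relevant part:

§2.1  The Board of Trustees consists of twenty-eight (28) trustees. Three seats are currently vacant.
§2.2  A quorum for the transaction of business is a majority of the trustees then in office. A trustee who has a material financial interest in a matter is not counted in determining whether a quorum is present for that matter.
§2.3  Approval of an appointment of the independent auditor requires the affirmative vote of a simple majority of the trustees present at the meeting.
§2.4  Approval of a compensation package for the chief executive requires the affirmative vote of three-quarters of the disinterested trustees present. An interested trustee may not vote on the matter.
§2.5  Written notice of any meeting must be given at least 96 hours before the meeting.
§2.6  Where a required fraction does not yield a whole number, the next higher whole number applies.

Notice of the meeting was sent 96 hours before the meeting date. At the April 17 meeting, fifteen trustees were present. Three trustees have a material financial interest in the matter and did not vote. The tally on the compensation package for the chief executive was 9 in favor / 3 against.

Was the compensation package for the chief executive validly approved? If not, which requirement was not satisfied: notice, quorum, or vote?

Invalid — quorum requirement not satisfied.

Notice: 96 hours given; 96 required (96 ≥ 96). Satisfied.
Quorum: 15 present, but the 3 interested trustees do not count, leaving 12. Quorum is 13. Not satisfied.
Vote: the compensation package for the chief executive requires three-fourths of the disinterested trustees present (15 − 3 = 12). 3/4 of 12 = 9, so 9 affirmative votes are needed; 9 voted in favor. Satisfied. (Moot — without a quorum no business can be validly transacted.)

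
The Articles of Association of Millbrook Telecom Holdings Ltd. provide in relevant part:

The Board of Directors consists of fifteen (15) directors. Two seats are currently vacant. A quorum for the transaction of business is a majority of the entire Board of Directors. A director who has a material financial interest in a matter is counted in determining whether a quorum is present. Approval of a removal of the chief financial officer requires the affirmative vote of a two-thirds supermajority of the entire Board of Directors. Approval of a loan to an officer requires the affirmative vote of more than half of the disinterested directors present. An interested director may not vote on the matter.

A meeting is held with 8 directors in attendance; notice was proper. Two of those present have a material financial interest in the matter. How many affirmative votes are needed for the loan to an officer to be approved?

4

The loan to an officer requires a majority of the disinterested directors present (8 − 2 = 6).
A majority of 6 is 4.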